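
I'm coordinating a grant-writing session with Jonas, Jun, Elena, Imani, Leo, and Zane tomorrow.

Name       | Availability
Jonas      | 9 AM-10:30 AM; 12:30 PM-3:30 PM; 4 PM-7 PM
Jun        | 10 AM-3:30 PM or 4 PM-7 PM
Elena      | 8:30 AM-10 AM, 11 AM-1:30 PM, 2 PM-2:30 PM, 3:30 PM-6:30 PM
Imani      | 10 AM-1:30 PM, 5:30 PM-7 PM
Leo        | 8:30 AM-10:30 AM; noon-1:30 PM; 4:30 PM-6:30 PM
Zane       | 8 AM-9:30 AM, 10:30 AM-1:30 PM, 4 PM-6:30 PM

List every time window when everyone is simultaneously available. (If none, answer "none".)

12:30-13:30, 17:30-18:30

Jonas ∩ Jun: 10:00-10:30, 12:30-15:30, 16:00-19:00.
Jonas ∩ Jun ∩ Elena: 12:30-13:30, 14:00-14:30, 16:00-18:30.
Jonas ∩ Jun ∩ Elena ∩ Imani: 12:30-13:30, 17:30-18:30.
Jonas ∩ Jun ∩ Elena ∩ Imani ∩ Leo: 12:30-13:30, 17:30-18:30.
Jonas ∩ Jun ∩ Elena ∩ Imani ∩ Leo ∩ Zane: 12:30-13:30, 17:30-18:30.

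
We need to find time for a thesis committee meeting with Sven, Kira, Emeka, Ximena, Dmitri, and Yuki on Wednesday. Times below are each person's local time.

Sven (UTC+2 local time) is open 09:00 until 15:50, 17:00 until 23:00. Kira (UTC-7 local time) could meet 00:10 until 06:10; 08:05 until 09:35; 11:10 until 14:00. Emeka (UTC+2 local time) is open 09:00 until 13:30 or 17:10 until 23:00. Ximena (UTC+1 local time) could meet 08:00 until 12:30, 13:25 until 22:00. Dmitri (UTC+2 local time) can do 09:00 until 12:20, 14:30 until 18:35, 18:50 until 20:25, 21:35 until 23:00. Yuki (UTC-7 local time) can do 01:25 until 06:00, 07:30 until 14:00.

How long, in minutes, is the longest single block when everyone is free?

115

Sven in UTC: 07:00-13:50, 15:00-21:00 (subtract 2h to convert from UTC+2).
Kira in UTC: 07:10-13:10, 15:05-16:35, 18:10-21:00 (add 7h to convert from UTC-7).
Emeka in UTC: 07:00-11:30, 15:10-21:00 (subtract 2h to convert from UTC+2).
Ximena in UTC: 07:00-11:30, 12:25-21:00 (subtract 1h to convert from UTC+1).
Dmitri in UTC: 07:00-10:20, 12:30-16:35, 16:50-18:25, 19:35-21:00 (subtract 2h to convert from UTC+2).
Yuki in UTC: 08:25-13:00, 14:30-21:00 (add 7h to convert from UTC-7).
Sven ∩ Kira: 07:10-13:10, 15:05-16:35, 18:10-21:00.
Sven ∩ Kira ∩ Emeka: 07:10-11:30, 15:10-16:35, 18:10-21:00.
Sven ∩ Kira ∩ Emeka ∩ Ximena: 07:10-11:30, 15:10-16:35, 18:10-21:00.
Sven ∩ Kira ∩ Emeka ∩ Ximena ∩ Dmitri: 07:10-10:20, 15:10-16:35, 18:10-18:25, 19:35-21:00.
Sven ∩ Kira ∩ Emeka ∩ Ximena ∩ Dmitri ∩ Yuki: 08:25-10:20, 15:10-16:35, 18:10-18:25, 19:35-21:00.
Those are the intersection windows.
The longest is 08:25-10:20 at 115 minutes.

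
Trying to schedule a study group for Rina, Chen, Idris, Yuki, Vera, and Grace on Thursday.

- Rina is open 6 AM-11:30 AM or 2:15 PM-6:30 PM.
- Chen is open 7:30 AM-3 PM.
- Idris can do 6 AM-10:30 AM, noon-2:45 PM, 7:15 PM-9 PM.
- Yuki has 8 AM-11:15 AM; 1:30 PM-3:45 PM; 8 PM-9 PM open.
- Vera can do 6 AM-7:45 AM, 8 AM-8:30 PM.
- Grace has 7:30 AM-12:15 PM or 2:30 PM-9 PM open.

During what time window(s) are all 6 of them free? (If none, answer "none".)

08:00-10:30, 14:30-14:45

Rina ∩ Chen: 07:30-11:30, 14:15-15:00.
Rina ∩ Chen ∩ Idris: 07:30-10:30, 14:15-14:45.
Rina ∩ Chen ∩ Idris ∩ Yuki: 08:00-10:30, 14:15-14:45.
Rina ∩ Chen ∩ Idris ∩ Yuki ∩ Vera: 08:00-10:30, 14:15-14:45.
Rina ∩ Chen ∩ Idris ∩ Yuki ∩ Vera ∩ Grace: 08:00-10:30, 14:30-14:45.
So the common availability across everyone is 08:00-10:30, 14:30-14:45.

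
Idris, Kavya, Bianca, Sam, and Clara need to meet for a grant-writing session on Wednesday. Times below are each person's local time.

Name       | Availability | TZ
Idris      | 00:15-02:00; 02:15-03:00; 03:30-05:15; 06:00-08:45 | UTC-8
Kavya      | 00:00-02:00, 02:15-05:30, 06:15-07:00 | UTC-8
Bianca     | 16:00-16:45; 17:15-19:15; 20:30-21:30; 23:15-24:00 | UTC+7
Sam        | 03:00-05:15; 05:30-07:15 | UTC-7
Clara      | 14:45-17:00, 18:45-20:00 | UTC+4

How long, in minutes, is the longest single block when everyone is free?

45

Idris in UTC: 08:15-10:00, 10:15-11:00, 11:30-13:15, 14:00-16:45 (add 8h to convert from UTC-8).
Kavya in UTC: 08:00-10:00, 10:15-13:30, 14:15-15:00 (add 8h to convert from UTC-8).
Bianca in UTC: 09:00-09:45, 10:15-12:15, 13:30-14:30, 16:15-17:00 (subtract 7h to convert from UTC+7).
Sam in UTC: 10:00-12:15, 12:30-14:15 (add 7h to convert from UTC-7).
Clara in UTC: 10:45-13:00, 14:45-16:00 (subtract 4h to convert from UTC+4).
Idris ∩ Kavya: 08:15-10:00, 10:15-11:00, 11:30-13:15, 14:15-15:00.
Idris ∩ Kavya ∩ Bianca: 09:00-09:45, 10:15-11:00, 11:30-12:15, 14:15-14:30.
Idris ∩ Kavya ∩ Bianca ∩ Sam: 10:15-11:00, 11:30-12:15.
Idris ∩ Kavya ∩ Bianca ∩ Sam ∩ Clara: 10:45-11:00, 11:30-12:15.
So the common availability across everyone is 10:45-11:00, 11:30-12:15.
The longest is 11:30-12:15 at 45 minutes.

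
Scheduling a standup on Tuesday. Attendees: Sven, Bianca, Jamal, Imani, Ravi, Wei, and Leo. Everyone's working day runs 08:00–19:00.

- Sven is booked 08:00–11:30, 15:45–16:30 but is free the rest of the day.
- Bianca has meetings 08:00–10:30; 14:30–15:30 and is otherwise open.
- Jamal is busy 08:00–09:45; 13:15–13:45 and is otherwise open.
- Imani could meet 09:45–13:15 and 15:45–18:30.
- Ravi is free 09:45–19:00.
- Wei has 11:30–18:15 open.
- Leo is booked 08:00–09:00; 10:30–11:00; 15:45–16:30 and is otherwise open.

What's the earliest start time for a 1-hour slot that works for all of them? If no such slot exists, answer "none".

11:30

Sven free: 11:30-15:45, 16:30-19:00 (invert busy blocks within the working day).
Bianca free: 10:30-14:30, 15:30-19:00 (invert busy blocks within the working day).
Jamal free: 09:45-13:15, 13:45-19:00 (invert busy blocks within the working day).
Imani free: 09:45-13:15, 15:45-18:30.
Ravi free: 09:45-19:00.
Wei free: 11:30-18:15.
Leo free: 09:00-10:30, 11:00-15:45, 16:30-19:00 (invert busy blocks within the working day).
Sven ∩ Bianca: 11:30-14:30, 15:30-15:45, 16:30-19:00.
Sven ∩ Bianca ∩ Jamal: 11:30-13:15, 13:45-14:30, 15:30-15:45, 16:30-19:00.
Sven ∩ Bianca ∩ Jamal ∩ Imani: 11:30-13:15, 16:30-18:30.
Sven ∩ Bianca ∩ Jamal ∩ Imani ∩ Ravi: 11:30-13:15, 16:30-18:30.
Sven ∩ Bianca ∩ Jamal ∩ Imani ∩ Ravi ∩ Wei: 11:30-13:15, 16:30-18:15.
Sven ∩ Bianca ∩ Jamal ∩ Imani ∩ Ravi ∩ Wei ∩ Leo: 11:30-13:15, 16:30-18:15.
Those are the intersection windows.
The first common window of at least 60 minutes is 11:30-13:15, so the earliest start is 11:30.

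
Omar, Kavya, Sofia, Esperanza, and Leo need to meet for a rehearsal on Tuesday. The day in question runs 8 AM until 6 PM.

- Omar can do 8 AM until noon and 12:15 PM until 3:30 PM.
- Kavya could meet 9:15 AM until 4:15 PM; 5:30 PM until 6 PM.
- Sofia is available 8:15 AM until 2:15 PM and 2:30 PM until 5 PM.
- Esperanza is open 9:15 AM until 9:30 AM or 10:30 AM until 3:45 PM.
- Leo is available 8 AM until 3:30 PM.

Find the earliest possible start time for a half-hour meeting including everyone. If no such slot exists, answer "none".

Omar ∩ Kavya: 09:15-12:00, 12:15-15:30.
Omar ∩ Kavya ∩ Sofia: 09:15-12:00, 12:15-14:15, 14:30-15:30.
Omar ∩ Kavya ∩ Sofia ∩ Esperanza: 09:15-09:30, 10:30-12:00, 12:15-14:15, 14:30-15:30.
Omar ∩ Kavya ∩ Sofia ∩ Esperanza ∩ Leo: 09:15-09:30, 10:30-12:00, 12:15-14:15, 14:30-15:30.
The first common window of at least 30 minutes is 10:30-12:00, so the earliest start is 10:30.

10:30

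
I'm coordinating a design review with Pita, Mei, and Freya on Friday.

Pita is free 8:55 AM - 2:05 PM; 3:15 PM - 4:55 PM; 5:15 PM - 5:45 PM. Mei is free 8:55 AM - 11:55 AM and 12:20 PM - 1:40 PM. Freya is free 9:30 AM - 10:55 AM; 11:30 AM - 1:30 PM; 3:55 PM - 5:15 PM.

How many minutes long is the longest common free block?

85

Pita ∩ Mei: 08:55-11:55, 12:20-13:40.
Pita ∩ Mei ∩ Freya: 09:30-10:55, 11:30-11:55, 12:20-13:30.
So the common availability across everyone is 09:30-10:55, 11:30-11:55, 12:20-13:30.
The longest is 09:30-10:55 at 85 minutes.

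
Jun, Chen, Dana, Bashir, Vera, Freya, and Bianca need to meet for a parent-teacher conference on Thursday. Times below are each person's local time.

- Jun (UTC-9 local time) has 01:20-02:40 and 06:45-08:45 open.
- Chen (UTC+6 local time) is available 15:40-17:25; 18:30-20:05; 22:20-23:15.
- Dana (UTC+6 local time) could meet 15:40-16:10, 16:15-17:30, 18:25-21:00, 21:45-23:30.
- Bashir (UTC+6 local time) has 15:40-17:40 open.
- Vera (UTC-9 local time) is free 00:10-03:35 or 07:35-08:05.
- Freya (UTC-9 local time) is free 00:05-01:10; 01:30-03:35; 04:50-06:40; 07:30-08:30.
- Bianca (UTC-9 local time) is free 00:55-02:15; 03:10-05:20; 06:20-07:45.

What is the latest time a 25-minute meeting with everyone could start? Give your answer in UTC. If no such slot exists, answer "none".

10:50

Jun in UTC: 10:20-11:40, 15:45-17:45 (add 9h to convert from UTC-9).
Chen in UTC: 09:40-11:25, 12:30-14:05, 16:20-17:15 (subtract 6h to convert from UTC+6).
Dana in UTC: 09:40-10:10, 10:15-11:30, 12:25-15:00, 15:45-17:30 (subtract 6h to convert from UTC+6).
Bashir in UTC: 09:40-11:40 (subtract 6h to convert from UTC+6).
Vera in UTC: 09:10-12:35, 16:35-17:05 (add 9h to convert from UTC-9).
Freya in UTC: 09:05-10:10, 10:30-12:35, 13:50-15:40, 16:30-17:30 (add 9h to convert from UTC-9).
Bianca in UTC: 09:55-11:15, 12:10-14:20, 15:20-16:45 (add 9h to convert from UTC-9).
Jun ∩ Chen: 10:20-11:25, 16:20-17:15.
Jun ∩ Chen ∩ Dana: 10:20-11:25, 16:20-17:15.
Jun ∩ Chen ∩ Dana ∩ Bashir: 10:20-11:25.
Jun ∩ Chen ∩ Dana ∩ Bashir ∩ Vera: 10:20-11:25.
Jun ∩ Chen ∩ Dana ∩ Bashir ∩ Vera ∩ Freya: 10:30-11:25.
Jun ∩ Chen ∩ Dana ∩ Bashir ∩ Vera ∩ Freya ∩ Bianca: 10:30-11:15.
Those are the intersection windows.
The last common window of at least 25 minutes is 10:30-11:15; a 25-minute meeting can start as late as 10:50 and still end by 11:15.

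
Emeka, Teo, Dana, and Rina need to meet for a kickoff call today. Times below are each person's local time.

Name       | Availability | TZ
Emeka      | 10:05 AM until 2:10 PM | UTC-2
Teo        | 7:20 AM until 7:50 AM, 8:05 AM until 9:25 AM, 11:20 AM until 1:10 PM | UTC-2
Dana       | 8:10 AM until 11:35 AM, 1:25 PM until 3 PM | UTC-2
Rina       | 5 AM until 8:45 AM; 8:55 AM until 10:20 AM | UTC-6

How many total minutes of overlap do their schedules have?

Emeka in UTC: 12:05-16:10 (add 2h to convert from UTC-2).
Teo in UTC: 09:20-09:50, 10:05-11:25, 13:20-15:10 (add 2h to convert from UTC-2).
Dana in UTC: 10:10-13:35, 15:25-17:00 (add 2h to convert from UTC-2).
Rina in UTC: 11:00-14:45, 14:55-16:20 (add 6h to convert from UTC-6).
Emeka ∩ Teo: 13:20-15:10.
Emeka ∩ Teo ∩ Dana: 13:20-13:35.
Emeka ∩ Teo ∩ Dana ∩ Rina: 13:20-13:35.
Those are the intersection windows.
That's a single block of 15 minutes.

15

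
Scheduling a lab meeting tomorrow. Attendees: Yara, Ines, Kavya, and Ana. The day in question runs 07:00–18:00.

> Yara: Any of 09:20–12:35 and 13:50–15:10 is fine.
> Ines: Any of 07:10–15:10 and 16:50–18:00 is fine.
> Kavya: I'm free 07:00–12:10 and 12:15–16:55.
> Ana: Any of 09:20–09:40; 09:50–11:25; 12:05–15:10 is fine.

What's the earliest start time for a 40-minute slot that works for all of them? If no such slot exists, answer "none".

09:50

Yara ∩ Ines: 09:20-12:35, 13:50-15:10.
Yara ∩ Ines ∩ Kavya: 09:20-12:10, 12:15-12:35, 13:50-15:10.
Yara ∩ Ines ∩ Kavya ∩ Ana: 09:20-09:40, 09:50-11:25, 12:05-12:10, 12:15-12:35, 13:50-15:10.
The first common window of at least 40 minutes is 09:50-11:25, so the earliest start is 09:50.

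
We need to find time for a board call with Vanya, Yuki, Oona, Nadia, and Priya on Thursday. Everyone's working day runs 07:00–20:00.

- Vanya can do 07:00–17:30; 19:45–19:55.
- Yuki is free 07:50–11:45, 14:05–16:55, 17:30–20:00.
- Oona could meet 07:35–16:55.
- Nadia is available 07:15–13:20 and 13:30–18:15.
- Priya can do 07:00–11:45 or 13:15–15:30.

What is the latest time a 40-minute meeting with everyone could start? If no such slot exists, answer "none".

Vanya ∩ Yuki: 07:50-11:45, 14:05-16:55, 19:45-19:55.
Vanya ∩ Yuki ∩ Oona: 07:50-11:45, 14:05-16:55.
Vanya ∩ Yuki ∩ Oona ∩ Nadia: 07:50-11:45, 14:05-16:55.
Vanya ∩ Yuki ∩ Oona ∩ Nadia ∩ Priya: 07:50-11:45, 14:05-15:30.
The last common window of at least 40 minutes is 14:05-15:30; a 40-minute meeting can start as late as 14:50 and still end by 15:30.

14:50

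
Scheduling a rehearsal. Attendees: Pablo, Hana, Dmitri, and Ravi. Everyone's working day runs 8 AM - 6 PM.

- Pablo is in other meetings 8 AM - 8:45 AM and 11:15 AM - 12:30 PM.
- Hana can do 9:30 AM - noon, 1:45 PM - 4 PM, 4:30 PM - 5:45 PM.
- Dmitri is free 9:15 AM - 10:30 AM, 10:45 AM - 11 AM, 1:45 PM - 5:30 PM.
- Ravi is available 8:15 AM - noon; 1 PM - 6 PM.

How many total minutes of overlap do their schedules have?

270

Pablo free: 08:45-11:15, 12:30-18:00 (invert busy blocks within the working day).
Hana free: 09:30-12:00, 13:45-16:00, 16:30-17:45.
Dmitri free: 09:15-10:30, 10:45-11:00, 13:45-17:30.
Ravi free: 08:15-12:00, 13:00-18:00.
Pablo ∩ Hana: 09:30-11:15, 13:45-16:00, 16:30-17:45.
Pablo ∩ Hana ∩ Dmitri: 09:30-10:30, 10:45-11:00, 13:45-16:00, 16:30-17:30.
Pablo ∩ Hana ∩ Dmitri ∩ Ravi: 09:30-10:30, 10:45-11:00, 13:45-16:00, 16:30-17:30.
Summing the common windows: 60 + 15 + 135 + 60 = 270 minutes.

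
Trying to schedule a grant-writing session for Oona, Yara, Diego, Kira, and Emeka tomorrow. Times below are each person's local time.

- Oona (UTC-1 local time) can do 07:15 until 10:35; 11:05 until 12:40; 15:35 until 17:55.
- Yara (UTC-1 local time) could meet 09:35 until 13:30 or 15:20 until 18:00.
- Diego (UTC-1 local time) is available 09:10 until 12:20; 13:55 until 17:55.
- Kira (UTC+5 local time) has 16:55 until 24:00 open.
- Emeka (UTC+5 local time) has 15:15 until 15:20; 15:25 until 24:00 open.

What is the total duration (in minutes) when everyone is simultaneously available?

215

Oona in UTC: 08:15-11:35, 12:05-13:40, 16:35-18:55 (add 1h to convert from UTC-1).
Yara in UTC: 10:35-14:30, 16:20-19:00 (add 1h to convert from UTC-1).
Diego in UTC: 10:10-13:20, 14:55-18:55 (add 1h to convert from UTC-1).
Kira in UTC: 11:55-19:00 (subtract 5h to convert from UTC+5).
Emeka in UTC: 10:15-10:20, 10:25-19:00 (subtract 5h to convert from UTC+5).
Oona ∩ Yara: 10:35-11:35, 12:05-13:40, 16:35-18:55.
Oona ∩ Yara ∩ Diego: 10:35-11:35, 12:05-13:20, 16:35-18:55.
Oona ∩ Yara ∩ Diego ∩ Kira: 12:05-13:20, 16:35-18:55.
Oona ∩ Yara ∩ Diego ∩ Kira ∩ Emeka: 12:05-13:20, 16:35-18:55.
Summing the common windows: 75 + 140 = 215 minutes.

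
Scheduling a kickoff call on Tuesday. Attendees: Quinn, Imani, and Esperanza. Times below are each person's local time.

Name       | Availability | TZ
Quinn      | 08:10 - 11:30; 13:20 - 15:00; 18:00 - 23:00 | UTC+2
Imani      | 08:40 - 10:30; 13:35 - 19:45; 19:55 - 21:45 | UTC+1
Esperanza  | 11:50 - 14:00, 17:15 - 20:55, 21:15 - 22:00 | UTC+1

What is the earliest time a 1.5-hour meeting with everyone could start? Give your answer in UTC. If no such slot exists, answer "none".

16:15

Quinn in UTC: 06:10-09:30, 11:20-13:00, 16:00-21:00 (subtract 2h to convert from UTC+2).
Imani in UTC: 07:40-09:30, 12:35-18:45, 18:55-20:45 (subtract 1h to convert from UTC+1).
Esperanza in UTC: 10:50-13:00, 16:15-19:55, 20:15-21:00 (subtract 1h to convert from UTC+1).
Quinn ∩ Imani: 07:40-09:30, 12:35-13:00, 16:00-18:45, 18:55-20:45.
Quinn ∩ Imani ∩ Esperanza: 12:35-13:00, 16:15-18:45, 18:55-19:55, 20:15-20:45.
The first common window of at least 90 minutes is 16:15-18:45, so the earliest start is 16:15.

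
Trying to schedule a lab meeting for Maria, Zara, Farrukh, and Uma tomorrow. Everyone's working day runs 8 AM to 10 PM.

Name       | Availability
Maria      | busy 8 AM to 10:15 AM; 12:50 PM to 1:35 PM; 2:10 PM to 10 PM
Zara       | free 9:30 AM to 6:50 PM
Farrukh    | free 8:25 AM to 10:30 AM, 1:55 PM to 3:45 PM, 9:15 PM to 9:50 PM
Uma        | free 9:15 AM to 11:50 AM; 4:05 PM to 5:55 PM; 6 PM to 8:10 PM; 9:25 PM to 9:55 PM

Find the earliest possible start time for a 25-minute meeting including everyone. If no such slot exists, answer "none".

none

Maria free: 10:15-12:50, 13:35-14:10 (invert busy blocks within the working day).
Zara free: 09:30-18:50.
Farrukh free: 08:25-10:30, 13:55-15:45, 21:15-21:50.
Uma free: 09:15-11:50, 16:05-17:55, 18:00-20:10, 21:25-21:55.
Maria ∩ Zara: 10:15-12:50, 13:35-14:10.
Maria ∩ Zara ∩ Farrukh: 10:15-10:30, 13:55-14:10.
Maria ∩ Zara ∩ Farrukh ∩ Uma: 10:15-10:30.
No common window is at least 25 minutes long.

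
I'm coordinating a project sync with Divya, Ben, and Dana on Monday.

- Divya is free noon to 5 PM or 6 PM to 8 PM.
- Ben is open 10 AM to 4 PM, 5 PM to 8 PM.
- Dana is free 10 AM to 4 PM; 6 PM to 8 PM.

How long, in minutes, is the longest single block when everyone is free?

Divya ∩ Ben: 12:00-16:00, 18:00-20:00.
Divya ∩ Ben ∩ Dana: 12:00-16:00, 18:00-20:00.
The longest is 12:00-16:00 at 240 minutes.

240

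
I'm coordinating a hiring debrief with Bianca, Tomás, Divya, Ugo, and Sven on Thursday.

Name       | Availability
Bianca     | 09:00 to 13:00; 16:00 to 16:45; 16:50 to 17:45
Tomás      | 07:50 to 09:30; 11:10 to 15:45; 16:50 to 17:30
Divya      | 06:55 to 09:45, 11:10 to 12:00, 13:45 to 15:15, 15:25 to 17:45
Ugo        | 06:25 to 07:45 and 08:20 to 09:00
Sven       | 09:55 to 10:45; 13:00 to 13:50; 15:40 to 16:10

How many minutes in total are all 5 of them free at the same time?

0

Bianca ∩ Tomás: 09:00-09:30, 11:10-13:00, 16:50-17:30.
Bianca ∩ Tomás ∩ Divya: 09:00-09:30, 11:10-12:00, 16:50-17:30.
Bianca ∩ Tomás ∩ Divya ∩ Ugo: ∅.
Bianca ∩ Tomás ∩ Divya ∩ Ugo ∩ Sven: ∅.
There is no time when everyone is free.
There is no common window, so the total is 0 minutes.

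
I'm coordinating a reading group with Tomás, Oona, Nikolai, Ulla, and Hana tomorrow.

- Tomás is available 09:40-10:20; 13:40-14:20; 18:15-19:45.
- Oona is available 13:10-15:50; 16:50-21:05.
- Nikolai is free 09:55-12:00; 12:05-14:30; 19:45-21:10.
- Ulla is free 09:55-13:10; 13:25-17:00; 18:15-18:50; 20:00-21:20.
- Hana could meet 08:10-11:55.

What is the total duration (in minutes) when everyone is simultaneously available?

0

Tomás ∩ Oona: 13:40-14:20, 18:15-19:45.
Tomás ∩ Oona ∩ Nikolai: 13:40-14:20.
Tomás ∩ Oona ∩ Nikolai ∩ Ulla: 13:40-14:20.
Tomás ∩ Oona ∩ Nikolai ∩ Ulla ∩ Hana: ∅.
There is no time when everyone is free.
There is no common window, so the total is 0 minutes.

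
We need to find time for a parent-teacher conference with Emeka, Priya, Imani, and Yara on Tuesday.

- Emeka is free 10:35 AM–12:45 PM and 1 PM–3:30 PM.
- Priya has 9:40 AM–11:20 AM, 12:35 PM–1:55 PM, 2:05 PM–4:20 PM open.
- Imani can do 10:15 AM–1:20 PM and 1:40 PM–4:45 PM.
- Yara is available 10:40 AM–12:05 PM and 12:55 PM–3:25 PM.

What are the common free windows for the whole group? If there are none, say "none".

10:40-11:20, 13:00-13:20, 13:40-13:55, 14:05-15:25

Emeka ∩ Priya: 10:35-11:20, 12:35-12:45, 13:00-13:55, 14:05-15:30.
Emeka ∩ Priya ∩ Imani: 10:35-11:20, 12:35-12:45, 13:00-13:20, 13:40-13:55, 14:05-15:30.
Emeka ∩ Priya ∩ Imani ∩ Yara: 10:40-11:20, 13:00-13:20, 13:40-13:55, 14:05-15:25.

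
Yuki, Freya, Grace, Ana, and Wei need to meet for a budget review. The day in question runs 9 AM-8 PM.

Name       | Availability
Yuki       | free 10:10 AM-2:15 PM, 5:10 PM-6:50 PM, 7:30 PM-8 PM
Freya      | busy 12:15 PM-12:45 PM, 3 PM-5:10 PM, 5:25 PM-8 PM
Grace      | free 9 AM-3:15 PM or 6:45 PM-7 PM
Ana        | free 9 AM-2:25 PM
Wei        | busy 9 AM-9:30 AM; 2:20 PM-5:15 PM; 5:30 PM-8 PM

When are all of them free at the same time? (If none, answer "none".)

10:10-12:15, 12:45-14:15

Yuki free: 10:10-14:15, 17:10-18:50, 19:30-20:00.
Freya free: 09:00-12:15, 12:45-15:00, 17:10-17:25 (invert busy blocks within the working day).
Grace free: 09:00-15:15, 18:45-19:00.
Ana free: 09:00-14:25.
Wei free: 09:30-14:20, 17:15-17:30 (invert busy blocks within the working day).
Yuki ∩ Freya: 10:10-12:15, 12:45-14:15, 17:10-17:25.
Yuki ∩ Freya ∩ Grace: 10:10-12:15, 12:45-14:15.
Yuki ∩ Freya ∩ Grace ∩ Ana: 10:10-12:15, 12:45-14:15.
Yuki ∩ Freya ∩ Grace ∩ Ana ∩ Wei: 10:10-12:15, 12:45-14:15.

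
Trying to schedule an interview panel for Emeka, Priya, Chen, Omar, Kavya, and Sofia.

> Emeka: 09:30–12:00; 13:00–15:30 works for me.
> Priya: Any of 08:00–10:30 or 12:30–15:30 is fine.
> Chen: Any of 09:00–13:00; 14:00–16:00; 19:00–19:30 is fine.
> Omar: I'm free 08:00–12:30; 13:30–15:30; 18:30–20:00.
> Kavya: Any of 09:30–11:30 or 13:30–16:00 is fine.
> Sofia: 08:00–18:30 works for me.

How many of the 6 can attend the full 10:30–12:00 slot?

Emeka, Chen, Omar, and Sofia can make the full 10:30-12:00 slot — that's 4.

4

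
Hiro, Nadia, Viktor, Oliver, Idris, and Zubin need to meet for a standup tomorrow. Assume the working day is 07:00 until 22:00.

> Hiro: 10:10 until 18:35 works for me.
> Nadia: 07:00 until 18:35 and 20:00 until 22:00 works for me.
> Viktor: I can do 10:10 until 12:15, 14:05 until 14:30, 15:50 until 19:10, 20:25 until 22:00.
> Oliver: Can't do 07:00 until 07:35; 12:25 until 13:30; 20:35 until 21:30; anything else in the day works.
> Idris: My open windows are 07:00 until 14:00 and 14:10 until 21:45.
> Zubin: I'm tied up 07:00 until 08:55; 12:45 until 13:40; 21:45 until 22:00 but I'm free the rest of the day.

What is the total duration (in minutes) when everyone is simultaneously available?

Hiro free: 10:10-18:35.
Nadia free: 07:00-18:35, 20:00-22:00.
Viktor free: 10:10-12:15, 14:05-14:30, 15:50-19:10, 20:25-22:00.
Oliver free: 07:35-12:25, 13:30-20:35, 21:30-22:00 (invert busy blocks within the working day).
Idris free: 07:00-14:00, 14:10-21:45.
Zubin free: 08:55-12:45, 13:40-21:45 (invert busy blocks within the working day).
Hiro ∩ Nadia: 10:10-18:35.
Hiro ∩ Nadia ∩ Viktor: 10:10-12:15, 14:05-14:30, 15:50-18:35.
Hiro ∩ Nadia ∩ Viktor ∩ Oliver: 10:10-12:15, 14:05-14:30, 15:50-18:35.
Hiro ∩ Nadia ∩ Viktor ∩ Oliver ∩ Idris: 10:10-12:15, 14:10-14:30, 15:50-18:35.
Hiro ∩ Nadia ∩ Viktor ∩ Oliver ∩ Idris ∩ Zubin: 10:10-12:15, 14:10-14:30, 15:50-18:35.
So the common availability across everyone is 10:10-12:15, 14:10-14:30, 15:50-18:35.
Summing the common windows: 125 + 20 + 165 = 310 minutes.

310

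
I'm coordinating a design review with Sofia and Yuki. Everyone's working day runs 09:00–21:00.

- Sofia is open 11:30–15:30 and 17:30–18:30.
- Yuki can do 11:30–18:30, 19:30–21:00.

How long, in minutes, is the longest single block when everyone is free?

240

Sofia ∩ Yuki: 11:30-15:30, 17:30-18:30.
The longest is 11:30-15:30 at 240 minutes.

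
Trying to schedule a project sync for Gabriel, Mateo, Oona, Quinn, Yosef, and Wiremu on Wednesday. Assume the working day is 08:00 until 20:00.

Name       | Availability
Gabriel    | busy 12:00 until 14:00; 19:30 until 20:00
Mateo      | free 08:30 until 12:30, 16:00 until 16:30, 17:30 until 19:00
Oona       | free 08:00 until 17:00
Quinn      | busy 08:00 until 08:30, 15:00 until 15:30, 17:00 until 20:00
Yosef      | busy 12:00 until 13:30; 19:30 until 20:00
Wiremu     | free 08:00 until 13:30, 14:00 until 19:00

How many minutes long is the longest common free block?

Gabriel free: 08:00-12:00, 14:00-19:30 (invert busy blocks within the working day).
Mateo free: 08:30-12:30, 16:00-16:30, 17:30-19:00.
Oona free: 08:00-17:00.
Quinn free: 08:30-15:00, 15:30-17:00 (invert busy blocks within the working day).
Yosef free: 08:00-12:00, 13:30-19:30 (invert busy blocks within the working day).
Wiremu free: 08:00-13:30, 14:00-19:00.
Gabriel ∩ Mateo: 08:30-12:00, 16:00-16:30, 17:30-19:00.
Gabriel ∩ Mateo ∩ Oona: 08:30-12:00, 16:00-16:30.
Gabriel ∩ Mateo ∩ Oona ∩ Quinn: 08:30-12:00, 16:00-16:30.
Gabriel ∩ Mateo ∩ Oona ∩ Quinn ∩ Yosef: 08:30-12:00, 16:00-16:30.
Gabriel ∩ Mateo ∩ Oona ∩ Quinn ∩ Yosef ∩ Wiremu: 08:30-12:00, 16:00-16:30.
The longest is 08:30-12:00 at 210 minutes.

210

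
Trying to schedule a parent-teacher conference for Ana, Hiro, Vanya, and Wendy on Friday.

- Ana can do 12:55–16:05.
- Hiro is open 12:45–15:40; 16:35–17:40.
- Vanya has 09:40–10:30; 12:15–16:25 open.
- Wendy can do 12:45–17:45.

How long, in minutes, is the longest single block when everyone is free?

165

Ana ∩ Hiro: 12:55-15:40.
Ana ∩ Hiro ∩ Vanya: 12:55-15:40.
Ana ∩ Hiro ∩ Vanya ∩ Wendy: 12:55-15:40.
The longest is 12:55-15:40 at 165 minutes.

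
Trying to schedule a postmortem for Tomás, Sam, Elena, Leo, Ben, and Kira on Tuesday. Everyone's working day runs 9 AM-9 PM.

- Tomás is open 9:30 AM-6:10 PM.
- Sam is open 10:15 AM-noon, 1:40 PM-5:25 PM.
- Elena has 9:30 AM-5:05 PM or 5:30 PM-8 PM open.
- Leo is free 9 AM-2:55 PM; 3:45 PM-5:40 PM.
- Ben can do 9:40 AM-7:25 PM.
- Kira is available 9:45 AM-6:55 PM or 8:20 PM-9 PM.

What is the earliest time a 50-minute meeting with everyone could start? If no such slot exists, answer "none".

Tomás ∩ Sam: 10:15-12:00, 13:40-17:25.
Tomás ∩ Sam ∩ Elena: 10:15-12:00, 13:40-17:05.
Tomás ∩ Sam ∩ Elena ∩ Leo: 10:15-12:00, 13:40-14:55, 15:45-17:05.
Tomás ∩ Sam ∩ Elena ∩ Leo ∩ Ben: 10:15-12:00, 13:40-14:55, 15:45-17:05.
Tomás ∩ Sam ∩ Elena ∩ Leo ∩ Ben ∩ Kira: 10:15-12:00, 13:40-14:55, 15:45-17:05.
The first common window of at least 50 minutes is 10:15-12:00, so the earliest start is 10:15.

10:15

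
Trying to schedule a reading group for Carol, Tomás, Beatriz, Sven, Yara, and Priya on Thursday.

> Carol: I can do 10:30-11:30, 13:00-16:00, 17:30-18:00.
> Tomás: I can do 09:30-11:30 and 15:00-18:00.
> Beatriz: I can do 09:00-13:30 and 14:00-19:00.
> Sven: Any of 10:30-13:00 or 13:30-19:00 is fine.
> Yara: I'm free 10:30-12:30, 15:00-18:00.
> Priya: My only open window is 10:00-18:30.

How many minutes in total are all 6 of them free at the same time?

150

Carol ∩ Tomás: 10:30-11:30, 15:00-16:00, 17:30-18:00.
Carol ∩ Tomás ∩ Beatriz: 10:30-11:30, 15:00-16:00, 17:30-18:00.
Carol ∩ Tomás ∩ Beatriz ∩ Sven: 10:30-11:30, 15:00-16:00, 17:30-18:00.
Carol ∩ Tomás ∩ Beatriz ∩ Sven ∩ Yara: 10:30-11:30, 15:00-16:00, 17:30-18:00.
Carol ∩ Tomás ∩ Beatriz ∩ Sven ∩ Yara ∩ Priya: 10:30-11:30, 15:00-16:00, 17:30-18:00.
Those are the intersection windows.
Summing the common windows: 60 + 60 + 30 = 150 minutes.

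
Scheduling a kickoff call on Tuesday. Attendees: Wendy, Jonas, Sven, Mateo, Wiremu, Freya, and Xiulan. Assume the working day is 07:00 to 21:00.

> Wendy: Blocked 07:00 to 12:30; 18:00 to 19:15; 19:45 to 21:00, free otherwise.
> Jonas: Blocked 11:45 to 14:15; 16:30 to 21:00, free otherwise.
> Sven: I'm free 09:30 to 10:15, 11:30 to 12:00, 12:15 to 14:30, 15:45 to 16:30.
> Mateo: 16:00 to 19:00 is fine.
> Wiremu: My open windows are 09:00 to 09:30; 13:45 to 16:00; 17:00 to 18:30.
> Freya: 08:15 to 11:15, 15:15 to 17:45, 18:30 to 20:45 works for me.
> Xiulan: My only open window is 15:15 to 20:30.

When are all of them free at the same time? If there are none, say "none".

none

Wendy free: 12:30-18:00, 19:15-19:45 (invert busy blocks within the working day).
Jonas free: 07:00-11:45, 14:15-16:30 (invert busy blocks within the working day).
Sven free: 09:30-10:15, 11:30-12:00, 12:15-14:30, 15:45-16:30.
Mateo free: 16:00-19:00.
Wiremu free: 09:00-09:30, 13:45-16:00, 17:00-18:30.
Freya free: 08:15-11:15, 15:15-17:45, 18:30-20:45.
Xiulan free: 15:15-20:30.
Wendy ∩ Jonas: 14:15-16:30.
Wendy ∩ Jonas ∩ Sven: 14:15-14:30, 15:45-16:30.
Wendy ∩ Jonas ∩ Sven ∩ Mateo: 16:00-16:30.
Wendy ∩ Jonas ∩ Sven ∩ Mateo ∩ Wiremu: ∅.
Wendy ∩ Jonas ∩ Sven ∩ Mateo ∩ Wiremu ∩ Freya: ∅.
Wendy ∩ Jonas ∩ Sven ∩ Mateo ∩ Wiremu ∩ Freya ∩ Xiulan: ∅.
There is no time when everyone is free.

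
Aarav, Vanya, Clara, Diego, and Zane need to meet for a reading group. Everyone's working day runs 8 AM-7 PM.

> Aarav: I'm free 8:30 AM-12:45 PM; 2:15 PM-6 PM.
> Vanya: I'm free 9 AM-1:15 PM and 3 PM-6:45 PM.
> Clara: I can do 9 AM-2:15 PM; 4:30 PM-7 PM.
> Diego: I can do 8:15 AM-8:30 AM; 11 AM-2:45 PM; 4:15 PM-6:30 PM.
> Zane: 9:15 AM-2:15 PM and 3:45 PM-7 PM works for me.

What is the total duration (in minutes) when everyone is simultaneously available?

Aarav ∩ Vanya: 09:00-12:45, 15:00-18:00.
Aarav ∩ Vanya ∩ Clara: 09:00-12:45, 16:30-18:00.
Aarav ∩ Vanya ∩ Clara ∩ Diego: 11:00-12:45, 16:30-18:00.
Aarav ∩ Vanya ∩ Clara ∩ Diego ∩ Zane: 11:00-12:45, 16:30-18:00.
Summing the common windows: 105 + 90 = 195 minutes.

195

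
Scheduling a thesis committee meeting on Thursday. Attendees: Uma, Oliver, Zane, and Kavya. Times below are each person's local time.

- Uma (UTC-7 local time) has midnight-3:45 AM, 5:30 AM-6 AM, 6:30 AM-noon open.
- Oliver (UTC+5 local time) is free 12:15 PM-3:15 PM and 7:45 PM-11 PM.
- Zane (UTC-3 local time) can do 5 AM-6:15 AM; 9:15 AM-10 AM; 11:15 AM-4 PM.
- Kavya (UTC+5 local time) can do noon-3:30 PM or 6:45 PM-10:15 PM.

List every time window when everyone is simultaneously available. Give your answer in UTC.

08:00-09:15, 14:45-17:15

Uma in UTC: 07:00-10:45, 12:30-13:00, 13:30-19:00 (add 7h to convert from UTC-7).
Oliver in UTC: 07:15-10:15, 14:45-18:00 (subtract 5h to convert from UTC+5).
Zane in UTC: 08:00-09:15, 12:15-13:00, 14:15-19:00 (add 3h to convert from UTC-3).
Kavya in UTC: 07:00-10:30, 13:45-17:15 (subtract 5h to convert from UTC+5).
Uma ∩ Oliver: 07:15-10:15, 14:45-18:00.
Uma ∩ Oliver ∩ Zane: 08:00-09:15, 14:45-18:00.
Uma ∩ Oliver ∩ Zane ∩ Kavya: 08:00-09:15, 14:45-17:15.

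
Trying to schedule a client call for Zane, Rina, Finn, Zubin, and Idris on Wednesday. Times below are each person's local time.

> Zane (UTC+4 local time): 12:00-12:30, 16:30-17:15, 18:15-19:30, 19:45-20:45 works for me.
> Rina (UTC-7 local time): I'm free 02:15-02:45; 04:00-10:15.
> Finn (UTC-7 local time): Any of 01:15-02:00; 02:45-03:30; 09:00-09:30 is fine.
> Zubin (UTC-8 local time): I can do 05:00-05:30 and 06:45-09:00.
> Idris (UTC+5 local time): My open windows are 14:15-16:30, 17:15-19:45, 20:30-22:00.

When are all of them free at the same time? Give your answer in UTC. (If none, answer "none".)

16:00-16:30

Zane in UTC: 08:00-08:30, 12:30-13:15, 14:15-15:30, 15:45-16:45 (subtract 4h to convert from UTC+4).
Rina in UTC: 09:15-09:45, 11:00-17:15 (add 7h to convert from UTC-7).
Finn in UTC: 08:15-09:00, 09:45-10:30, 16:00-16:30 (add 7h to convert from UTC-7).
Zubin in UTC: 13:00-13:30, 14:45-17:00 (add 8h to convert from UTC-8).
Idris in UTC: 09:15-11:30, 12:15-14:45, 15:30-17:00 (subtract 5h to convert from UTC+5).
Zane ∩ Rina: 12:30-13:15, 14:15-15:30, 15:45-16:45.
Zane ∩ Rina ∩ Finn: 16:00-16:30.
Zane ∩ Rina ∩ Finn ∩ Zubin: 16:00-16:30.
Zane ∩ Rina ∩ Finn ∩ Zubin ∩ Idris: 16:00-16:30.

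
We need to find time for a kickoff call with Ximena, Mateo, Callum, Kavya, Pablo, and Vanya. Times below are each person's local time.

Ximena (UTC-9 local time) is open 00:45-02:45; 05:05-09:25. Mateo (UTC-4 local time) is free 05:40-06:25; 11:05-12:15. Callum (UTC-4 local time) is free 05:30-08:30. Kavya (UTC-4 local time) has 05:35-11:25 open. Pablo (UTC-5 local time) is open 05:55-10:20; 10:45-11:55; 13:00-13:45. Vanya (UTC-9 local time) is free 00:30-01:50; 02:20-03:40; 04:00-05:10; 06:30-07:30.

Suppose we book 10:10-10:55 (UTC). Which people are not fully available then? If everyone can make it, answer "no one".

Mateo, Pablo, Vanya

Ximena in UTC: 09:45-11:45, 14:05-18:25 (add 9h to convert from UTC-9).
Mateo in UTC: 09:40-10:25, 15:05-16:15 (add 4h to convert from UTC-4).
Callum in UTC: 09:30-12:30 (add 4h to convert from UTC-4).
Kavya in UTC: 09:35-15:25 (add 4h to convert from UTC-4).
Pablo in UTC: 10:55-15:20, 15:45-16:55, 18:00-18:45 (add 5h to convert from UTC-5).
Vanya in UTC: 09:30-10:50, 11:20-12:40, 13:00-14:10, 15:30-16:30 (add 9h to convert from UTC-9).
Ximena: free for 10:10-10:55. Mateo: not fully free for 10:10-10:55. Callum: free for 10:10-10:55. Kavya: free for 10:10-10:55. Pablo: not fully free for 10:10-10:55. Vanya: not fully free for 10:10-10:55.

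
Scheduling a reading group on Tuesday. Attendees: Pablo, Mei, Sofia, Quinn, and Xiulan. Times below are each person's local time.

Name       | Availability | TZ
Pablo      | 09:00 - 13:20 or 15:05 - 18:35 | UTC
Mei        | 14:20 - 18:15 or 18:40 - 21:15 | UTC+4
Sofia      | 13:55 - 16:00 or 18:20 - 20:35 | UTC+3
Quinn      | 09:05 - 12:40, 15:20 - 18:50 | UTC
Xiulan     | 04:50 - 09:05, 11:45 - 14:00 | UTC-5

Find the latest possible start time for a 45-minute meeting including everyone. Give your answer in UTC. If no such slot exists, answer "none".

11:55

Pablo in UTC: 09:00-13:20, 15:05-18:35.
Mei in UTC: 10:20-14:15, 14:40-17:15 (subtract 4h to convert from UTC+4).
Sofia in UTC: 10:55-13:00, 15:20-17:35 (subtract 3h to convert from UTC+3).
Quinn in UTC: 09:05-12:40, 15:20-18:50.
Xiulan in UTC: 09:50-14:05, 16:45-19:00 (add 5h to convert from UTC-5).
Pablo ∩ Mei: 10:20-13:20, 15:05-17:15.
Pablo ∩ Mei ∩ Sofia: 10:55-13:00, 15:20-17:15.
Pablo ∩ Mei ∩ Sofia ∩ Quinn: 10:55-12:40, 15:20-17:15.
Pablo ∩ Mei ∩ Sofia ∩ Quinn ∩ Xiulan: 10:55-12:40, 16:45-17:15.
The last common window of at least 45 minutes is 10:55-12:40; a 45-minute meeting can start as late as 11:55 and still end by 12:40.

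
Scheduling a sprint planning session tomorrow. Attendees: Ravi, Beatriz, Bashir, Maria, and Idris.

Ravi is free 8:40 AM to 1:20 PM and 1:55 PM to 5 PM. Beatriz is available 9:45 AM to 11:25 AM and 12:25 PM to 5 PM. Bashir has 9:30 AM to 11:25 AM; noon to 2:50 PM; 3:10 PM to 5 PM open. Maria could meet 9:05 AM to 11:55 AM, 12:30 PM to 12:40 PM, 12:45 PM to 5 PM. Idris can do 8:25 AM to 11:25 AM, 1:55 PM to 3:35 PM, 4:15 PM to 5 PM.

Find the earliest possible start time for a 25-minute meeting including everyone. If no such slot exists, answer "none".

09:45

Ravi ∩ Beatriz: 09:45-11:25, 12:25-13:20, 13:55-17:00.
Ravi ∩ Beatriz ∩ Bashir: 09:45-11:25, 12:25-13:20, 13:55-14:50, 15:10-17:00.
Ravi ∩ Beatriz ∩ Bashir ∩ Maria: 09:45-11:25, 12:30-12:40, 12:45-13:20, 13:55-14:50, 15:10-17:00.
Ravi ∩ Beatriz ∩ Bashir ∩ Maria ∩ Idris: 09:45-11:25, 13:55-14:50, 15:10-15:35, 16:15-17:00.
The first common window of at least 25 minutes is 09:45-11:25, so the earliest start is 09:45.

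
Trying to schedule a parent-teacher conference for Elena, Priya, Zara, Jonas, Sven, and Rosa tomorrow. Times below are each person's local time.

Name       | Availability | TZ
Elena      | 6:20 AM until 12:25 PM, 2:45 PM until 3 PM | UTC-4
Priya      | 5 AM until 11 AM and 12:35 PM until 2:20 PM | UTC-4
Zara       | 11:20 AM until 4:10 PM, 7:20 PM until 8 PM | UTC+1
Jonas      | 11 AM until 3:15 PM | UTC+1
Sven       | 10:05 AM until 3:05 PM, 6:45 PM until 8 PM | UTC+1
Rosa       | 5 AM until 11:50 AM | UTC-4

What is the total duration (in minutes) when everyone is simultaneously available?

225

Elena in UTC: 10:20-16:25, 18:45-19:00 (add 4h to convert from UTC-4).
Priya in UTC: 09:00-15:00, 16:35-18:20 (add 4h to convert from UTC-4).
Zara in UTC: 10:20-15:10, 18:20-19:00 (subtract 1h to convert from UTC+1).
Jonas in UTC: 10:00-14:15 (subtract 1h to convert from UTC+1).
Sven in UTC: 09:05-14:05, 17:45-19:00 (subtract 1h to convert from UTC+1).
Rosa in UTC: 09:00-15:50 (add 4h to convert from UTC-4).
Elena ∩ Priya: 10:20-15:00.
Elena ∩ Priya ∩ Zara: 10:20-15:00.
Elena ∩ Priya ∩ Zara ∩ Jonas: 10:20-14:15.
Elena ∩ Priya ∩ Zara ∩ Jonas ∩ Sven: 10:20-14:05.
Elena ∩ Priya ∩ Zara ∩ Jonas ∩ Sven ∩ Rosa: 10:20-14:05.
That's a single block of 225 minutes.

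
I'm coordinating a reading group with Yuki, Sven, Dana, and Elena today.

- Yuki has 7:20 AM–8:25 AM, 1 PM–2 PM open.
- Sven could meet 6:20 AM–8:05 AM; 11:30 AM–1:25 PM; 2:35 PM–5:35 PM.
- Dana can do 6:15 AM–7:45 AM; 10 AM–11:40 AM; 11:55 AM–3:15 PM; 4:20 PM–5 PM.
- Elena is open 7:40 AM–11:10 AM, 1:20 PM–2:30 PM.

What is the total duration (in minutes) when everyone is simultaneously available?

10

Yuki ∩ Sven: 07:20-08:05, 13:00-13:25.
Yuki ∩ Sven ∩ Dana: 07:20-07:45, 13:00-13:25.
Yuki ∩ Sven ∩ Dana ∩ Elena: 07:40-07:45, 13:20-13:25.
Summing the common windows: 5 + 5 = 10 minutes.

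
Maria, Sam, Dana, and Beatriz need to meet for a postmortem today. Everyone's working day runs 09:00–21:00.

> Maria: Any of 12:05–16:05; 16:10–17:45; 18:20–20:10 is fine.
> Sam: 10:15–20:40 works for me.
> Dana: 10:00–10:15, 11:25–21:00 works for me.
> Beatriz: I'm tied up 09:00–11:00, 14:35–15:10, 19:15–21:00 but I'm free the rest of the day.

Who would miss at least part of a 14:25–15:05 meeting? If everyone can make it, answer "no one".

Beatriz

Maria free: 12:05-16:05, 16:10-17:45, 18:20-20:10.
Sam free: 10:15-20:40.
Dana free: 10:00-10:15, 11:25-21:00.
Beatriz free: 11:00-14:35, 15:10-19:15 (invert busy blocks within the working day).
Maria: free for 14:25-15:05. Sam: free for 14:25-15:05. Dana: free for 14:25-15:05. Beatriz: not fully free for 14:25-15:05.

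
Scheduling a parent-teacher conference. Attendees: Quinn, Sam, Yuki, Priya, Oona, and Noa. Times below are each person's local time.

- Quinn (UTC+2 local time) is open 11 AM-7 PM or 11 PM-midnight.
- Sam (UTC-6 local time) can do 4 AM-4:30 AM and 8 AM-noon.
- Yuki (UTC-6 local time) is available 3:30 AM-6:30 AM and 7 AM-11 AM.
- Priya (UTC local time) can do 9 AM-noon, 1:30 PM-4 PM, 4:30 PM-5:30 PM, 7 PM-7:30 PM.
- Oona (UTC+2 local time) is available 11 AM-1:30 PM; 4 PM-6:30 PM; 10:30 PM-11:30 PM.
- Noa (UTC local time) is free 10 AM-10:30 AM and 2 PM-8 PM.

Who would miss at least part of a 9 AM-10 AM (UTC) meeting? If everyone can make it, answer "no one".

Quinn in UTC: 09:00-17:00, 21:00-22:00 (subtract 2h to convert from UTC+2).
Sam in UTC: 10:00-10:30, 14:00-18:00 (add 6h to convert from UTC-6).
Yuki in UTC: 09:30-12:30, 13:00-17:00 (add 6h to convert from UTC-6).
Priya in UTC: 09:00-12:00, 13:30-16:00, 16:30-17:30, 19:00-19:30.
Oona in UTC: 09:00-11:30, 14:00-16:30, 20:30-21:30 (subtract 2h to convert from UTC+2).
Noa in UTC: 10:00-10:30, 14:00-20:00.
Quinn: free for 09:00-10:00. Sam: not fully free for 09:00-10:00. Yuki: not fully free for 09:00-10:00. Priya: free for 09:00-10:00. Oona: free for 09:00-10:00. Noa: not fully free for 09:00-10:00.

Noa, Sam, Yuki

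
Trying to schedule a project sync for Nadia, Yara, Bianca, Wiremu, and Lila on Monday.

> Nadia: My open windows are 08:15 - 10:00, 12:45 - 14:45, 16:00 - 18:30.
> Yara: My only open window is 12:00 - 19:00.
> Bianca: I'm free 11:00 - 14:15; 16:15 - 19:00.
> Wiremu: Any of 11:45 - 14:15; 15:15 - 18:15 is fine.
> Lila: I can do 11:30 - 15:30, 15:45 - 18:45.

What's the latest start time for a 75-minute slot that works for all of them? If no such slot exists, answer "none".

17:00

Nadia ∩ Yara: 12:45-14:45, 16:00-18:30.
Nadia ∩ Yara ∩ Bianca: 12:45-14:15, 16:15-18:30.
Nadia ∩ Yara ∩ Bianca ∩ Wiremu: 12:45-14:15, 16:15-18:15.
Nadia ∩ Yara ∩ Bianca ∩ Wiremu ∩ Lila: 12:45-14:15, 16:15-18:15.
Those are the intersection windows.
The last common window of at least 75 minutes is 16:15-18:15; a 75-minute meeting can start as late as 17:00 and still end by 18:15.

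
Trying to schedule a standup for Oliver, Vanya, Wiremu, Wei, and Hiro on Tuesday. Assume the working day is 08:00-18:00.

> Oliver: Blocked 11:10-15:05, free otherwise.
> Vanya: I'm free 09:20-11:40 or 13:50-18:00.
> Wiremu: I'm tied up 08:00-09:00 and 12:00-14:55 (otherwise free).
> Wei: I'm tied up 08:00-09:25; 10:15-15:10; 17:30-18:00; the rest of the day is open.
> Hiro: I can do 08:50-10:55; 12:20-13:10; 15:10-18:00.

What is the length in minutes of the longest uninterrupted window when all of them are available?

140

Oliver free: 08:00-11:10, 15:05-18:00 (invert busy blocks within the working day).
Vanya free: 09:20-11:40, 13:50-18:00.
Wiremu free: 09:00-12:00, 14:55-18:00 (invert busy blocks within the working day).
Wei free: 09:25-10:15, 15:10-17:30 (invert busy blocks within the working day).
Hiro free: 08:50-10:55, 12:20-13:10, 15:10-18:00.
Oliver ∩ Vanya: 09:20-11:10, 15:05-18:00.
Oliver ∩ Vanya ∩ Wiremu: 09:20-11:10, 15:05-18:00.
Oliver ∩ Vanya ∩ Wiremu ∩ Wei: 09:25-10:15, 15:10-17:30.
Oliver ∩ Vanya ∩ Wiremu ∩ Wei ∩ Hiro: 09:25-10:15, 15:10-17:30.
The longest is 15:10-17:30 at 140 minutes.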